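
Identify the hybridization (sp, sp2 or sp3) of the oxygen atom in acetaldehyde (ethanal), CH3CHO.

sp²

The oxygen atom (1 σ bond and 2 lone pairs, plus one π bond) has steric number 3: sp2.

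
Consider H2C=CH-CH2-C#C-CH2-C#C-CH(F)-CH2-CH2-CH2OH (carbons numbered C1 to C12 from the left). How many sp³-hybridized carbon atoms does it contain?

6

C1: sp2
C2: sp2
C3: sp3 ✓
C4: sp
C5: sp
C6: sp3 ✓
C7: sp
C8: sp
C9: sp3 ✓
C10: sp3 ✓
C11: sp3 ✓
C12: sp3 ✓
C3, C6, C9, C10, C11, C12 → 6 sp3 carbons.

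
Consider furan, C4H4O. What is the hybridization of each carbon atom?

sp2

Each carbon atom (3 σ bonds, plus one π bond) has steric number 3: sp2.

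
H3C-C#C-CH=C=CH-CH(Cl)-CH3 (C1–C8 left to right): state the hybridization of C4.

C4 has 3 σ bonds, plus one π bond: steric number 3 → sp2.

sp²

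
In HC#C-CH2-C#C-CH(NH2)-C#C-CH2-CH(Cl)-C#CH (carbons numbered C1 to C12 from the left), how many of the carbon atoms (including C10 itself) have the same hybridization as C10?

C10 is sp3 (only σ bonds).
C1: sp
C2: sp
C3: sp3 ✓
C4: sp
C5: sp
C6: sp3 ✓
C7: sp
C8: sp
C9: sp3 ✓
C10: sp3 ✓
C11: sp
C12: sp
4 carbons are sp3.

4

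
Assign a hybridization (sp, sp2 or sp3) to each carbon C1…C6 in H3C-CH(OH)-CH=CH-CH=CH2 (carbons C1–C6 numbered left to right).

C1 sp3, C2 sp3, C3 sp2, C4 sp2, C5 sp2, C6 sp2

C1: 4 σ bonds; 4 regions of electron density → sp3.
C2 (4 σ bonds) has steric number 4: sp3.
C3 (3 σ bonds, plus one π bond) has steric number 3: sp2.
C4 has 3 σ bonds, plus one π bond: steric number 3 → sp2.
C5 is sp2: 3 σ bonds, plus one π bond, 3 electron-density regions.
C6 has 3 σ bonds, plus one π bond: steric number 3 → sp2.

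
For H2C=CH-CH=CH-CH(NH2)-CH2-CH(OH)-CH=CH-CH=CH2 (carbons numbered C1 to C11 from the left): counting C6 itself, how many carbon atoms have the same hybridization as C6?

C6 is sp3 (only σ bonds).
C1: sp2
C2: sp2
C3: sp2
C4: sp2
C5: sp3 ✓
C6: sp3 ✓
C7: sp3 ✓
C8: sp2
C9: sp2
C10: sp2
C11: sp2
3 carbons are sp3.

3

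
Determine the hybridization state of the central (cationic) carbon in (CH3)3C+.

sp²

Three σ bonds and an empty p orbital; no lone pair → steric number 3 → sp2 and planar.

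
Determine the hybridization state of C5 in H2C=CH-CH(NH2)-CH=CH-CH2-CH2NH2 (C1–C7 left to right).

C5 carries 3 σ bonds, plus one π bond, giving a steric number of 3, so it is sp2.

sp2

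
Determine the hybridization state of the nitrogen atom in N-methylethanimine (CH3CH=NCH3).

sp^2

Two σ bonds + one lone pair = steric number 3 → sp2.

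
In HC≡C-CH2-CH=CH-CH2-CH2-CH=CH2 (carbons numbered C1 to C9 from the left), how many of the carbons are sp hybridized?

2

C1: sp ✓
C2: sp ✓
C3: sp3
C4: sp2
C5: sp2
C6: sp3
C7: sp3
C8: sp2
C9: sp2
C1, C2 → 2 sp carbons.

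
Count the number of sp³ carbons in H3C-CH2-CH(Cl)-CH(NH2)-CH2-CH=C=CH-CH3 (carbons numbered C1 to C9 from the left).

C1: sp3 ✓
C2: sp3 ✓
C3: sp3 ✓
C4: sp3 ✓
C5: sp3 ✓
C6: sp2
C7: sp
C8: sp2
C9: sp3 ✓
C1, C2, C3, C4, C5, C9 → 6 sp3 carbons.

6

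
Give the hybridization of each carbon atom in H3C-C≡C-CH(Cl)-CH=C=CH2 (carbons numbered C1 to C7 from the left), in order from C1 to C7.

C1 (4 σ bonds) has steric number 4: sp3.
C2 — 2 σ bonds, plus two π bonds. Steric number 2, so sp.
C3 is sp: 2 σ bonds, plus two π bonds, 2 electron-density regions.
C4 — 4 σ bonds. Steric number 4, so sp3.
C5 (3 σ bonds, plus one π bond) has steric number 3: sp2.
C6: 2 σ bonds, plus two π bonds; 2 regions of electron density → sp.
C7 is sp2: 3 σ bonds, plus one π bond, 3 electron-density regions.

C1 sp3, C2 sp, C3 sp, C4 sp3, C5 sp2, C6 sp, C7 sp2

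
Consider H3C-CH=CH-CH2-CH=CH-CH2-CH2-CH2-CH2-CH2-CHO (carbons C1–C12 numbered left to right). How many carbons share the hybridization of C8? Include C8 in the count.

C8 is sp3 (only σ bonds).
C1: sp3 ✓
C2: sp2
C3: sp2
C4: sp3 ✓
C5: sp2
C6: sp2
C7: sp3 ✓
C8: sp3 ✓
C9: sp3 ✓
C10: sp3 ✓
C11: sp3 ✓
C12: sp2
7 carbons are sp3.

7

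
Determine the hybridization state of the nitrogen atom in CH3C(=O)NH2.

sp^2

The nitrogen lone pair is delocalised into the carbonyl π system (amide resonance), so N is planar sp2 rather than the sp3 a naive steric count of 4 would suggest.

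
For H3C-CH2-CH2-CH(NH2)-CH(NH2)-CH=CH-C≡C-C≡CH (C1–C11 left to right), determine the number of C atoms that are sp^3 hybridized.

5

C1: sp3 ✓
C2: sp3 ✓
C3: sp3 ✓
C4: sp3 ✓
C5: sp3 ✓
C6: sp2
C7: sp2
C8: sp
C9: sp
C10: sp
C11: sp
C1, C2, C3, C4, C5 → 5 sp3 carbons.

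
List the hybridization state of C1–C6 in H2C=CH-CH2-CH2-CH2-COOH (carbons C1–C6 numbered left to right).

C1: 3 σ bonds, plus one π bond; 3 regions of electron density → sp2.
C2 — 3 σ bonds, plus one π bond. Steric number 3, so sp2.
C3 is sp3: 4 σ bonds, 4 electron-density regions.
C4 is sp3: 4 σ bonds, 4 electron-density regions.
C5 (4 σ bonds) has steric number 4: sp3.
C6: 3 σ bonds, plus one π bond — 3 electron domains, sp2.

C1 sp2, C2 sp2, C3 sp3, C4 sp3, C5 sp3, C6 sp2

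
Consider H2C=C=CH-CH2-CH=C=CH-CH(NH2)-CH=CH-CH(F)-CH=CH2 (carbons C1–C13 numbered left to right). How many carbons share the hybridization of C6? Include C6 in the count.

C6 is sp (two π bonds).
C1: sp2
C2: sp ✓
C3: sp2
C4: sp3
C5: sp2
C6: sp ✓
C7: sp2
C8: sp3
C9: sp2
C10: sp2
C11: sp3
C12: sp2
C13: sp2
2 carbons are sp.

2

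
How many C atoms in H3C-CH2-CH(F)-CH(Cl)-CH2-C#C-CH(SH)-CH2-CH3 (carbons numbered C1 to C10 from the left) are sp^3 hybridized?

C1: sp3 ✓
C2: sp3 ✓
C3: sp3 ✓
C4: sp3 ✓
C5: sp3 ✓
C6: sp
C7: sp
C8: sp3 ✓
C9: sp3 ✓
C10: sp3 ✓
C1, C2, C3, C4, C5, C8, C9, C10 → 8 sp3 carbons.

8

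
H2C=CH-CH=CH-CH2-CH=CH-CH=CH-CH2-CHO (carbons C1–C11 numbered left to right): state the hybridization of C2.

C2 (3 σ bonds, plus one π bond) has steric number 3: sp2.

sp²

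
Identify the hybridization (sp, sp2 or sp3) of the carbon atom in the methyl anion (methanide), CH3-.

sp3

Three σ bonds + one lone pair = steric number 4 → sp3, pyramidal.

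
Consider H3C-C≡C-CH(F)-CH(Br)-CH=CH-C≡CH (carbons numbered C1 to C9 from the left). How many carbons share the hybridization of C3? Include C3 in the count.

4

C3 is sp (two π bonds).
C1: sp3
C2: sp ✓
C3: sp ✓
C4: sp3
C5: sp3
C6: sp2
C7: sp2
C8: sp ✓
C9: sp ✓
4 carbons are sp.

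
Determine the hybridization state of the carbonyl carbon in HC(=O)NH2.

sp²

The carbonyl carbon has 3 σ bonds, plus one π bond: steric number 3 → sp2.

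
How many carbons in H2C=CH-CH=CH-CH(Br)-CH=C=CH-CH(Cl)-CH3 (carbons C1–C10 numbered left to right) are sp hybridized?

1

C1: sp2
C2: sp2
C3: sp2
C4: sp2
C5: sp3
C6: sp2
C7: sp ✓
C8: sp2
C9: sp3
C10: sp3
C7 → 1 sp carbon.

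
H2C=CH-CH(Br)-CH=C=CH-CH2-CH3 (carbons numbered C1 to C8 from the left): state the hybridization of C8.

sp³

C8 carries 4 σ bonds, giving a steric number of 4, so it is sp3.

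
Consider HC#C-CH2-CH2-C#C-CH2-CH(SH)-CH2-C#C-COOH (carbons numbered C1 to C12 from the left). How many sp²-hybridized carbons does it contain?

1

C1: sp
C2: sp
C3: sp3
C4: sp3
C5: sp
C6: sp
C7: sp3
C8: sp3
C9: sp3
C10: sp
C11: sp
C12: sp2 ✓
C12 → 1 sp2 carbon.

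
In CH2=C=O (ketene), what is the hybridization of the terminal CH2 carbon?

sp^2

The terminal CH2 carbon (3 σ bonds, plus one π bond) has steric number 3: sp2.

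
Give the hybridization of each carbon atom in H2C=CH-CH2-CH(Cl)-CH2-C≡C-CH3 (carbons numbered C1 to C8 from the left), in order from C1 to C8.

C1 sp2, C2 sp2, C3 sp3, C4 sp3, C5 sp3, C6 sp, C7 sp, C8 sp3

C1 (3 σ bonds, plus one π bond) has steric number 3: sp2.
C2: 3 σ bonds, plus one π bond; 3 regions of electron density → sp2.
C3: 4 σ bonds — 4 electron domains, sp3.
C4 (4 σ bonds) has steric number 4: sp3.
C5: 4 σ bonds — 4 electron domains, sp3.
C6 is sp: 2 σ bonds, plus two π bonds, 2 electron-density regions.
C7 is sp: 2 σ bonds, plus two π bonds, 2 electron-density regions.
C8 — 4 σ bonds. Steric number 4, so sp3.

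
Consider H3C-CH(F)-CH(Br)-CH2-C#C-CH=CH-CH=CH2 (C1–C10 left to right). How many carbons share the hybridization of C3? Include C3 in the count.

4

C3 is sp3 (only σ bonds).
C1: sp3 ✓
C2: sp3 ✓
C3: sp3 ✓
C4: sp3 ✓
C5: sp
C6: sp
C7: sp2
C8: sp2
C9: sp2
C10: sp2
4 carbons are sp3.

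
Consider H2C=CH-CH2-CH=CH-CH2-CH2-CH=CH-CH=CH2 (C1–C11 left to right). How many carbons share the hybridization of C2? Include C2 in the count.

C2 is sp2 (one π bond).
C1: sp2 ✓
C2: sp2 ✓
C3: sp3
C4: sp2 ✓
C5: sp2 ✓
C6: sp3
C7: sp3
C8: sp2 ✓
C9: sp2 ✓
C10: sp2 ✓
C11: sp2 ✓
8 carbons are sp2.

8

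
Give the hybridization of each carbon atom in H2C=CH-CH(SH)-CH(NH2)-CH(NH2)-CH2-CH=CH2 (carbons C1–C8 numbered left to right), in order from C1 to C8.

C1 sp2, C2 sp2, C3 sp3, C4 sp3, C5 sp3, C6 sp3, C7 sp2, C8 sp2

C1 (3 σ bonds, plus one π bond) has steric number 3: sp2.
C2 carries 3 σ bonds, plus one π bond, giving a steric number of 3, so it is sp2.
C3 carries 4 σ bonds, giving a steric number of 4, so it is sp3.
C4 has 4 σ bonds: steric number 4 → sp3.
C5 is sp3: 4 σ bonds, 4 electron-density regions.
C6: 4 σ bonds — 4 electron domains, sp3.
C7: 3 σ bonds, plus one π bond — 3 electron domains, sp2.
C8 is sp2: 3 σ bonds, plus one π bond, 3 electron-density regions.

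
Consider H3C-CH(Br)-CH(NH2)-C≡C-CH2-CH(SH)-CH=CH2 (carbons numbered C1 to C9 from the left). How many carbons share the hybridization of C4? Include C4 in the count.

C4 is sp (two π bonds).
C1: sp3
C2: sp3
C3: sp3
C4: sp ✓
C5: sp ✓
C6: sp3
C7: sp3
C8: sp2
C9: sp2
2 carbons are sp.

2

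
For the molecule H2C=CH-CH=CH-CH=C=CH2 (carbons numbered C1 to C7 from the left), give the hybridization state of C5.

C5: 3 σ bonds, plus one π bond; 3 regions of electron density → sp2.

sp2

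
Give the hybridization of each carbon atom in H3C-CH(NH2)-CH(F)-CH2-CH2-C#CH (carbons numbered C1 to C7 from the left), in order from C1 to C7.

C1 sp3, C2 sp3, C3 sp3, C4 sp3, C5 sp3, C6 sp, C7 sp

C1 (4 σ bonds) has steric number 4: sp3.
C2: 4 σ bonds — 4 electron domains, sp3.
C3 (4 σ bonds) has steric number 4: sp3.
C4 is sp3: 4 σ bonds, 4 electron-density regions.
C5 has 4 σ bonds: steric number 4 → sp3.
C6 (2 σ bonds, plus two π bonds) has steric number 2: sp.
C7: 2 σ bonds, plus two π bonds; 2 regions of electron density → sp.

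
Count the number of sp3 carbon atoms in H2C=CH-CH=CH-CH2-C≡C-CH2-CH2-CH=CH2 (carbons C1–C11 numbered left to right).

C1: sp2
C2: sp2
C3: sp2
C4: sp2
C5: sp3 ✓
C6: sp
C7: sp
C8: sp3 ✓
C9: sp3 ✓
C10: sp2
C11: sp2
C5, C8, C9 → 3 sp3 carbons.

3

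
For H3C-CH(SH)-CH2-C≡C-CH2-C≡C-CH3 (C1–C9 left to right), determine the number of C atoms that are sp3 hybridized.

C1: sp3 ✓
C2: sp3 ✓
C3: sp3 ✓
C4: sp
C5: sp
C6: sp3 ✓
C7: sp
C8: sp
C9: sp3 ✓
C1, C2, C3, C6, C9 → 5 sp3 carbons.

5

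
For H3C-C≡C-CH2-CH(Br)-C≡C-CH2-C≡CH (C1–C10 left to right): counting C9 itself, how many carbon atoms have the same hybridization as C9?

C9 is sp (two π bonds).
C1: sp3
C2: sp ✓
C3: sp ✓
C4: sp3
C5: sp3
C6: sp ✓
C7: sp ✓
C8: sp3
C9: sp ✓
C10: sp ✓
6 carbons are sp.

6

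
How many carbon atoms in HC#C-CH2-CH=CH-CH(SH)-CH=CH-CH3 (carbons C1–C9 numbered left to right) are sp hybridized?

C1: sp ✓
C2: sp ✓
C3: sp3
C4: sp2
C5: sp2
C6: sp3
C7: sp2
C8: sp2
C9: sp3
C1, C2 → 2 sp carbons.

2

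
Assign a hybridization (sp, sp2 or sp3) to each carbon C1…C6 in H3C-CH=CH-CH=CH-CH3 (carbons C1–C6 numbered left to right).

C1: 4 σ bonds; 4 regions of electron density → sp3.
C2 — 3 σ bonds, plus one π bond. Steric number 3, so sp2.
C3 (3 σ bonds, plus one π bond) has steric number 3: sp2.
C4: 3 σ bonds, plus one π bond — 3 electron domains, sp2.
C5: 3 σ bonds, plus one π bond; 3 regions of electron density → sp2.
C6 (4 σ bonds) has steric number 4: sp3.

C1 sp3, C2 sp2, C3 sp2, C4 sp2, C5 sp2, C6 sp3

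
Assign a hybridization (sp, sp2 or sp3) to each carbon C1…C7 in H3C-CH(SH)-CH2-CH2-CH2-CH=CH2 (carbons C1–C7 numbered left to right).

C1 is sp3: 4 σ bonds, 4 electron-density regions.
C2 has 4 σ bonds: steric number 4 → sp3.
C3 is sp3: 4 σ bonds, 4 electron-density regions.
C4 — 4 σ bonds. Steric number 4, so sp3.
C5 has 4 σ bonds: steric number 4 → sp3.
C6 (3 σ bonds, plus one π bond) has steric number 3: sp2.
C7 — 3 σ bonds, plus one π bond. Steric number 3, so sp2.

C1 sp3, C2 sp3, C3 sp3, C4 sp3, C5 sp3, C6 sp2, C7 sp2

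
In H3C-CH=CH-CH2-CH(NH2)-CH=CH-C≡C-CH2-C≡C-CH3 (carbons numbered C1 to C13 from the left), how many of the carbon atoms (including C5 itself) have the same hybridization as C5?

C5 is sp3 (only σ bonds).
C1: sp3 ✓
C2: sp2
C3: sp2
C4: sp3 ✓
C5: sp3 ✓
C6: sp2
C7: sp2
C8: sp
C9: sp
C10: sp3 ✓
C11: sp
C12: sp
C13: sp3 ✓
5 carbons are sp3.

5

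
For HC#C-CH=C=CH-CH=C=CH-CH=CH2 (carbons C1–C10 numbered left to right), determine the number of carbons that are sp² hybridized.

6

C1: sp
C2: sp
C3: sp2 ✓
C4: sp
C5: sp2 ✓
C6: sp2 ✓
C7: sp
C8: sp2 ✓
C9: sp2 ✓
C10: sp2 ✓
C3, C5, C6, C8, C9, C10 → 6 sp2 carbons.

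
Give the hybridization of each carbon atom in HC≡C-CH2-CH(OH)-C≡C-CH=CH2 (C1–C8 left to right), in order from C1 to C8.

C1: 2 σ bonds, plus two π bonds; 2 regions of electron density → sp.
C2 (2 σ bonds, plus two π bonds) has steric number 2: sp.
C3 — 4 σ bonds. Steric number 4, so sp3.
C4 is sp3: 4 σ bonds, 4 electron-density regions.
C5 — 2 σ bonds, plus two π bonds. Steric number 2, so sp.
C6 carries 2 σ bonds, plus two π bonds, giving a steric number of 2, so it is sp.
C7 has 3 σ bonds, plus one π bond: steric number 3 → sp2.
C8 (3 σ bonds, plus one π bond) has steric number 3: sp2.

C1 sp, C2 sp, C3 sp3, C4 sp3, C5 sp, C6 sp, C7 sp2, C8 sp2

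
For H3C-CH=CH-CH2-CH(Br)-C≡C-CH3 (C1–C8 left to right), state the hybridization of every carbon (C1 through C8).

C1 — 4 σ bonds. Steric number 4, so sp3.
C2: 3 σ bonds, plus one π bond — 3 electron domains, sp2.
C3 carries 3 σ bonds, plus one π bond, giving a steric number of 3, so it is sp2.
C4 is sp3: 4 σ bonds, 4 electron-density regions.
C5 has 4 σ bonds: steric number 4 → sp3.
C6 is sp: 2 σ bonds, plus two π bonds, 2 electron-density regions.
C7 — 2 σ bonds, plus two π bonds. Steric number 2, so sp.
C8: 4 σ bonds — 4 electron domains, sp3.

C1 sp3, C2 sp2, C3 sp2, C4 sp3, C5 sp3, C6 sp, C7 sp, C8 sp3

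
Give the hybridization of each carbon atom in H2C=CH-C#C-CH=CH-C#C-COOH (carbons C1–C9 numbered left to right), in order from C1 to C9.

C1 — 3 σ bonds, plus one π bond. Steric number 3, so sp2.
C2 carries 3 σ bonds, plus one π bond, giving a steric number of 3, so it is sp2.
C3: 2 σ bonds, plus two π bonds — 2 electron domains, sp.
C4: 2 σ bonds, plus two π bonds — 2 electron domains, sp.
C5: 3 σ bonds, plus one π bond; 3 regions of electron density → sp2.
C6: 3 σ bonds, plus one π bond; 3 regions of electron density → sp2.
C7: 2 σ bonds, plus two π bonds; 2 regions of electron density → sp.
C8 carries 2 σ bonds, plus two π bonds, giving a steric number of 2, so it is sp.
C9 — 3 σ bonds, plus one π bond. Steric number 3, so sp2.

C1 sp2, C2 sp2, C3 sp, C4 sp, C5 sp2, C6 sp2, C7 sp, C8 sp, C9 sp2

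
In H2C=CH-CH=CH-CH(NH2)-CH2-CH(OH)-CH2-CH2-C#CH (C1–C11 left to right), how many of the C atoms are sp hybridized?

2

C1: sp2
C2: sp2
C3: sp2
C4: sp2
C5: sp3
C6: sp3
C7: sp3
C8: sp3
C9: sp3
C10: sp ✓
C11: sp ✓
C10, C11 → 2 sp carbons.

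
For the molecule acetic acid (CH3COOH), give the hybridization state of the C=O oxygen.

sp²

The C=O oxygen: 1 σ bond and 2 lone pairs, plus one π bond; 3 regions of electron density → sp2.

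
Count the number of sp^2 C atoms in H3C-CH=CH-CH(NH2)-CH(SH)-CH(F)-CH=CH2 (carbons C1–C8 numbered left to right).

4

C1: sp3
C2: sp2 ✓
C3: sp2 ✓
C4: sp3
C5: sp3
C6: sp3
C7: sp2 ✓
C8: sp2 ✓
C2, C3, C7, C8 → 4 sp2 carbons.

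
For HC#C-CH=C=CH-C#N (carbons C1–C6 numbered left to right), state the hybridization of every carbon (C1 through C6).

C1 carries 2 σ bonds, plus two π bonds, giving a steric number of 2, so it is sp.
C2: 2 σ bonds, plus two π bonds — 2 electron domains, sp.
C3 carries 3 σ bonds, plus one π bond, giving a steric number of 3, so it is sp2.
C4 — 2 σ bonds, plus two π bonds. Steric number 2, so sp.
C5 has 3 σ bonds, plus one π bond: steric number 3 → sp2.
C6 (2 σ bonds, plus two π bonds) has steric number 2: sp.

C1 sp, C2 sp, C3 sp2, C4 sp, C5 sp2, C6 sp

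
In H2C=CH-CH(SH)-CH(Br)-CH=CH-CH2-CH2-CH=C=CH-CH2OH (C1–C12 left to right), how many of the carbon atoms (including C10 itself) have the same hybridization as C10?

C10 is sp (two π bonds).
C1: sp2
C2: sp2
C3: sp3
C4: sp3
C5: sp2
C6: sp2
C7: sp3
C8: sp3
C9: sp2
C10: sp ✓
C11: sp2
C12: sp3
1 carbon is sp.

1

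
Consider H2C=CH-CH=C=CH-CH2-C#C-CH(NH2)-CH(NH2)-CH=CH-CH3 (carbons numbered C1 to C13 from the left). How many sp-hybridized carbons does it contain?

C1: sp2
C2: sp2
C3: sp2
C4: sp ✓
C5: sp2
C6: sp3
C7: sp ✓
C8: sp ✓
C9: sp3
C10: sp3
C11: sp2
C12: sp2
C13: sp3
C4, C7, C8 → 3 sp carbons.

3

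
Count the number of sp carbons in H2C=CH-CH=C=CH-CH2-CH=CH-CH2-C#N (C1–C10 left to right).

2

C1: sp2
C2: sp2
C3: sp2
C4: sp ✓
C5: sp2
C6: sp3
C7: sp2
C8: sp2
C9: sp3
C10: sp ✓
C4, C10 → 2 sp carbons.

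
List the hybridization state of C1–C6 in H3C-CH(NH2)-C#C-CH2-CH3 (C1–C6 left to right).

C1 carries 4 σ bonds, giving a steric number of 4, so it is sp3.
C2: 4 σ bonds; 4 regions of electron density → sp3.
C3 is sp: 2 σ bonds, plus two π bonds, 2 electron-density regions.
C4 carries 2 σ bonds, plus two π bonds, giving a steric number of 2, so it is sp.
C5 carries 4 σ bonds, giving a steric number of 4, so it is sp3.
C6 carries 4 σ bonds, giving a steric number of 4, so it is sp3.

C1 sp3, C2 sp3, C3 sp, C4 sp, C5 sp3, C6 sp3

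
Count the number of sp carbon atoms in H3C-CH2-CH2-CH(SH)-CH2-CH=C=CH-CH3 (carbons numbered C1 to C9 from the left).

C1: sp3
C2: sp3
C3: sp3
C4: sp3
C5: sp3
C6: sp2
C7: sp ✓
C8: sp2
C9: sp3
C7 → 1 sp carbon.

1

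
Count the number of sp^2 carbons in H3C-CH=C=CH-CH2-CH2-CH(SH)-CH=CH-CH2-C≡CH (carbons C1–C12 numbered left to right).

C1: sp3
C2: sp2 ✓
C3: sp
C4: sp2 ✓
C5: sp3
C6: sp3
C7: sp3
C8: sp2 ✓
C9: sp2 ✓
C10: sp3
C11: sp
C12: sp
C2, C4, C8, C9 → 4 sp2 carbons.

4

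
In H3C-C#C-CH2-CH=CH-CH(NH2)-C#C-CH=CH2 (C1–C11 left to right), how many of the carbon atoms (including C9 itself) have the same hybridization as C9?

C9 is sp (two π bonds).
C1: sp3
C2: sp ✓
C3: sp ✓
C4: sp3
C5: sp2
C6: sp2
C7: sp3
C8: sp ✓
C9: sp ✓
C10: sp2
C11: sp2
4 carbons are sp.

4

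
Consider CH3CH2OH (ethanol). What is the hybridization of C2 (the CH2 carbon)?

C2 (the CH2 carbon) carries 4 σ bonds, giving a steric number of 4, so it is sp3.

sp3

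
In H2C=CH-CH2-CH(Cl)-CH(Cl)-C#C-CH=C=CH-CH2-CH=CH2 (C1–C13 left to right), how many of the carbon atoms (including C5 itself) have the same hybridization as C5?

4

C5 is sp3 (only σ bonds).
C1: sp2
C2: sp2
C3: sp3 ✓
C4: sp3 ✓
C5: sp3 ✓
C6: sp
C7: sp
C8: sp2
C9: sp
C10: sp2
C11: sp3 ✓
C12: sp2
C13: sp2
4 carbons are sp3.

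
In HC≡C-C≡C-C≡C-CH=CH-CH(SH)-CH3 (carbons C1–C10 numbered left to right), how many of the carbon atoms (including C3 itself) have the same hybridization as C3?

6

C3 is sp (two π bonds).
C1: sp ✓
C2: sp ✓
C3: sp ✓
C4: sp ✓
C5: sp ✓
C6: sp ✓
C7: sp2
C8: sp2
C9: sp3
C10: sp3
6 carbons are sp.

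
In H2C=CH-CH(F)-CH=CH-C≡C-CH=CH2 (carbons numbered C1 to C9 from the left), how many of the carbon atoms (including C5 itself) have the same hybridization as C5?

C5 is sp2 (one π bond).
C1: sp2 ✓
C2: sp2 ✓
C3: sp3
C4: sp2 ✓
C5: sp2 ✓
C6: sp
C7: sp
C8: sp2 ✓
C9: sp2 ✓
6 carbons are sp2.

6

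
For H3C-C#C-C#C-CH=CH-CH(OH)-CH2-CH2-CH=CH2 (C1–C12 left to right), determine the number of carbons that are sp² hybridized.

4

C1: sp3
C2: sp
C3: sp
C4: sp
C5: sp
C6: sp2 ✓
C7: sp2 ✓
C8: sp3
C9: sp3
C10: sp3
C11: sp2 ✓
C12: sp2 ✓
C6, C7, C11, C12 → 4 sp2 carbons.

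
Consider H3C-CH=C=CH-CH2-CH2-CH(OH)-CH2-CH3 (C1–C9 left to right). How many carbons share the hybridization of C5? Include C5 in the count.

C5 is sp3 (only σ bonds).
C1: sp3 ✓
C2: sp2
C3: sp
C4: sp2
C5: sp3 ✓
C6: sp3 ✓
C7: sp3 ✓
C8: sp3 ✓
C9: sp3 ✓
6 carbons are sp3.

6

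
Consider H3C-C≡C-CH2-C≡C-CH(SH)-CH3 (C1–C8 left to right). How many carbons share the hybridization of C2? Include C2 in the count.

4

C2 is sp (two π bonds).
C1: sp3
C2: sp ✓
C3: sp ✓
C4: sp3
C5: sp ✓
C6: sp ✓
C7: sp3
C8: sp3
4 carbons are sp.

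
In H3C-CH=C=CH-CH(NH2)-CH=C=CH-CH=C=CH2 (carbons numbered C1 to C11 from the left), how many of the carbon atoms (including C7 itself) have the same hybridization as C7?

C7 is sp (two π bonds).
C1: sp3
C2: sp2
C3: sp ✓
C4: sp2
C5: sp3
C6: sp2
C7: sp ✓
C8: sp2
C9: sp2
C10: sp ✓
C11: sp2
3 carbons are sp.

3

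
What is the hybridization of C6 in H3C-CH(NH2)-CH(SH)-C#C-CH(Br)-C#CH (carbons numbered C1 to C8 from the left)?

sp³

C6 has 4 σ bonds: steric number 4 → sp3.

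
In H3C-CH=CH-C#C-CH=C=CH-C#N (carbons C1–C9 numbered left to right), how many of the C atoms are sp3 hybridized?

1

C1: sp3 ✓
C2: sp2
C3: sp2
C4: sp
C5: sp
C6: sp2
C7: sp
C8: sp2
C9: sp
C1 → 1 sp3 carbon.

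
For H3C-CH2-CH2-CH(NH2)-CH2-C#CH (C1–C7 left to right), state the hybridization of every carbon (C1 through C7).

C1: 4 σ bonds; 4 regions of electron density → sp3.
C2 carries 4 σ bonds, giving a steric number of 4, so it is sp3.
C3 has 4 σ bonds: steric number 4 → sp3.
C4 has 4 σ bonds: steric number 4 → sp3.
C5: 4 σ bonds — 4 electron domains, sp3.
C6 has 2 σ bonds, plus two π bonds: steric number 2 → sp.
C7 has 2 σ bonds, plus two π bonds: steric number 2 → sp.

C1 sp3, C2 sp3, C3 sp3, C4 sp3, C5 sp3, C6 sp, C7 sp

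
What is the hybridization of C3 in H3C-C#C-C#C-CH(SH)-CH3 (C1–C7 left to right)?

sp

C3 (2 σ bonds, plus two π bonds) has steric number 2: sp.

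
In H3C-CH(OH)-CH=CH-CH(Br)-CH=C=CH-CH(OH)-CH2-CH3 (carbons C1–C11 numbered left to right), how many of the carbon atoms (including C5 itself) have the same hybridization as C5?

C5 is sp3 (only σ bonds).
C1: sp3 ✓
C2: sp3 ✓
C3: sp2
C4: sp2
C5: sp3 ✓
C6: sp2
C7: sp
C8: sp2
C9: sp3 ✓
C10: sp3 ✓
C11: sp3 ✓
6 carbons are sp3.

6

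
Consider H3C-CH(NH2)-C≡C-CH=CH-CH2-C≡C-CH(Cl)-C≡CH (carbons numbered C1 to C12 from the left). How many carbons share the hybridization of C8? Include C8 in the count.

6

C8 is sp (two π bonds).
C1: sp3
C2: sp3
C3: sp ✓
C4: sp ✓
C5: sp2
C6: sp2
C7: sp3
C8: sp ✓
C9: sp ✓
C10: sp3
C11: sp ✓
C12: sp ✓
6 carbons are sp.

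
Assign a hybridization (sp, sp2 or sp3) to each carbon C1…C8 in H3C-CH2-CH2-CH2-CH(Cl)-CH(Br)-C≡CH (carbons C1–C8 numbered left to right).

C1 sp3, C2 sp3, C3 sp3, C4 sp3, C5 sp3, C6 sp3, C7 sp, C8 sp

C1 is sp3: 4 σ bonds, 4 electron-density regions.
C2: 4 σ bonds; 4 regions of electron density → sp3.
C3 has 4 σ bonds: steric number 4 → sp3.
C4 has 4 σ bonds: steric number 4 → sp3.
C5 is sp3: 4 σ bonds, 4 electron-density regions.
C6 has 4 σ bonds: steric number 4 → sp3.
C7 (2 σ bonds, plus two π bonds) has steric number 2: sp.
C8 — 2 σ bonds, plus two π bonds. Steric number 2, so sp.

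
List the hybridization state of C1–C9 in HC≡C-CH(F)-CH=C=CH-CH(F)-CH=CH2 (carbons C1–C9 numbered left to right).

C1 is sp: 2 σ bonds, plus two π bonds, 2 electron-density regions.
C2: 2 σ bonds, plus two π bonds; 2 regions of electron density → sp.
C3: 4 σ bonds; 4 regions of electron density → sp3.
C4 is sp2: 3 σ bonds, plus one π bond, 3 electron-density regions.
C5: 2 σ bonds, plus two π bonds; 2 regions of electron density → sp.
C6: 3 σ bonds, plus one π bond — 3 electron domains, sp2.
C7 carries 4 σ bonds, giving a steric number of 4, so it is sp3.
C8 — 3 σ bonds, plus one π bond. Steric number 3, so sp2.
C9 (3 σ bonds, plus one π bond) has steric number 3: sp2.

C1 sp, C2 sp, C3 sp3, C4 sp2, C5 sp, C6 sp2, C7 sp3, C8 sp2, C9 sp2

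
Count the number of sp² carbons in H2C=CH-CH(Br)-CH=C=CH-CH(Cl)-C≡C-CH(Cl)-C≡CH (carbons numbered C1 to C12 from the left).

C1: sp2 ✓
C2: sp2 ✓
C3: sp3
C4: sp2 ✓
C5: sp
C6: sp2 ✓
C7: sp3
C8: sp
C9: sp
C10: sp3
C11: sp
C12: sp
C1, C2, C4, C6 → 4 sp2 carbons.

4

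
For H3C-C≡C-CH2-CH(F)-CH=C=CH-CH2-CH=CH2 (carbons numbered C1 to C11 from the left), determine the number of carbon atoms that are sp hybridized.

C1: sp3
C2: sp ✓
C3: sp ✓
C4: sp3
C5: sp3
C6: sp2
C7: sp ✓
C8: sp2
C9: sp3
C10: sp2
C11: sp2
C2, C3, C7 → 3 sp carbons.

3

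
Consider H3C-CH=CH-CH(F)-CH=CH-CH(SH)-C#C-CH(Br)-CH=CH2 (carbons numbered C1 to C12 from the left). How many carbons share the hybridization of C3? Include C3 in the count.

C3 is sp2 (one π bond).
C1: sp3
C2: sp2 ✓
C3: sp2 ✓
C4: sp3
C5: sp2 ✓
C6: sp2 ✓
C7: sp3
C8: sp
C9: sp
C10: sp3
C11: sp2 ✓
C12: sp2 ✓
6 carbons are sp2.

6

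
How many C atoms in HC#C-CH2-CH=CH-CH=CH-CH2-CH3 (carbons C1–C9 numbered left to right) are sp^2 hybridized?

4

C1: sp
C2: sp
C3: sp3
C4: sp2 ✓
C5: sp2 ✓
C6: sp2 ✓
C7: sp2 ✓
C8: sp3
C9: sp3
C4, C5, C6, C7 → 4 sp2 carbons.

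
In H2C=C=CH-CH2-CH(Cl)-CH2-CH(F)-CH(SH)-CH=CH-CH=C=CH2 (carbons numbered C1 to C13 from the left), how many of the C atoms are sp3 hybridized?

C1: sp2
C2: sp
C3: sp2
C4: sp3 ✓
C5: sp3 ✓
C6: sp3 ✓
C7: sp3 ✓
C8: sp3 ✓
C9: sp2
C10: sp2
C11: sp2
C12: sp
C13: sp2
C4, C5, C6, C7, C8 → 5 sp3 carbons.

5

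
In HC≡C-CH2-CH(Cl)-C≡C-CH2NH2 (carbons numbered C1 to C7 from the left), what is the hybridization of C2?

C2: 2 σ bonds, plus two π bonds; 2 regions of electron density → sp.

sp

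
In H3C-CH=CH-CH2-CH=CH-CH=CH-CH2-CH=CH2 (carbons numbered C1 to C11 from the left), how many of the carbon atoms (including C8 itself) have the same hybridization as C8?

8

C8 is sp2 (one π bond).
C1: sp3
C2: sp2 ✓
C3: sp2 ✓
C4: sp3
C5: sp2 ✓
C6: sp2 ✓
C7: sp2 ✓
C8: sp2 ✓
C9: sp3
C10: sp2 ✓
C11: sp2 ✓
8 carbons are sp2.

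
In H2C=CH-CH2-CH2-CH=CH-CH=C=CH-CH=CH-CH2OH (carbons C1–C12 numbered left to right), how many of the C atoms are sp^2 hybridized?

C1: sp2 ✓
C2: sp2 ✓
C3: sp3
C4: sp3
C5: sp2 ✓
C6: sp2 ✓
C7: sp2 ✓
C8: sp
C9: sp2 ✓
C10: sp2 ✓
C11: sp2 ✓
C12: sp3
C1, C2, C5, C6, C7, C9, C10, C11 → 8 sp2 carbons.

8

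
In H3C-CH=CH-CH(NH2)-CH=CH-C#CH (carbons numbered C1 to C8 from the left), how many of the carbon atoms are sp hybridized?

2

C1: sp3
C2: sp2
C3: sp2
C4: sp3
C5: sp2
C6: sp2
C7: sp ✓
C8: sp ✓
C7, C8 → 2 sp carbons.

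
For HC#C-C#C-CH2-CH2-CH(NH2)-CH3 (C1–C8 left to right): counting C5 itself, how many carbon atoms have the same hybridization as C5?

4

C5 is sp3 (only σ bonds).
C1: sp
C2: sp
C3: sp
C4: sp
C5: sp3 ✓
C6: sp3 ✓
C7: sp3 ✓
C8: sp3 ✓
4 carbons are sp3.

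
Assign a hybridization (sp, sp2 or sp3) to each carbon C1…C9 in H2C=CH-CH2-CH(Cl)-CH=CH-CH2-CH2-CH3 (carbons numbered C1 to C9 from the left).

C1: 3 σ bonds, plus one π bond; 3 regions of electron density → sp2.
C2 — 3 σ bonds, plus one π bond. Steric number 3, so sp2.
C3 has 4 σ bonds: steric number 4 → sp3.
C4 carries 4 σ bonds, giving a steric number of 4, so it is sp3.
C5: 3 σ bonds, plus one π bond — 3 electron domains, sp2.
C6 is sp2: 3 σ bonds, plus one π bond, 3 electron-density regions.
C7 (4 σ bonds) has steric number 4: sp3.
C8 carries 4 σ bonds, giving a steric number of 4, so it is sp3.
C9 has 4 σ bonds: steric number 4 → sp3.

C1 sp2, C2 sp2, C3 sp3, C4 sp3, C5 sp2, C6 sp2, C7 sp3, C8 sp3, C9 sp3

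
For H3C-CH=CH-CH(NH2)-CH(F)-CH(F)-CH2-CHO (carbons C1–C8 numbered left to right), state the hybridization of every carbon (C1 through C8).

C1: 4 σ bonds; 4 regions of electron density → sp3.
C2: 3 σ bonds, plus one π bond — 3 electron domains, sp2.
C3 has 3 σ bonds, plus one π bond: steric number 3 → sp2.
C4 is sp3: 4 σ bonds, 4 electron-density regions.
C5: 4 σ bonds — 4 electron domains, sp3.
C6 has 4 σ bonds: steric number 4 → sp3.
C7 (4 σ bonds) has steric number 4: sp3.
C8 — 3 σ bonds, plus one π bond. Steric number 3, so sp2.

C1 sp3, C2 sp2, C3 sp2, C4 sp3, C5 sp3, C6 sp3, C7 sp3, C8 sp2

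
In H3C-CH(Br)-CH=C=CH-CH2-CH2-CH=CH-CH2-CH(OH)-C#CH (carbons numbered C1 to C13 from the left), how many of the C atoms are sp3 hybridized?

6

C1: sp3 ✓
C2: sp3 ✓
C3: sp2
C4: sp
C5: sp2
C6: sp3 ✓
C7: sp3 ✓
C8: sp2
C9: sp2
C10: sp3 ✓
C11: sp3 ✓
C12: sp
C13: sp
C1, C2, C6, C7, C10, C11 → 6 sp3 carbons.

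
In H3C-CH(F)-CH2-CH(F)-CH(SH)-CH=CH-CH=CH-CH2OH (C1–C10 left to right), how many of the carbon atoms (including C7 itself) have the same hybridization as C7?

4

C7 is sp2 (one π bond).
C1: sp3
C2: sp3
C3: sp3
C4: sp3
C5: sp3
C6: sp2 ✓
C7: sp2 ✓
C8: sp2 ✓
C9: sp2 ✓
C10: sp3
4 carbons are sp2.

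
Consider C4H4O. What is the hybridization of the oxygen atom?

One O lone pair is in the aromatic π system (p orbital), the other is in an sp2 hybrid in the ring plane; O has two σ bonds + one in-plane lone pair → sp2.

sp2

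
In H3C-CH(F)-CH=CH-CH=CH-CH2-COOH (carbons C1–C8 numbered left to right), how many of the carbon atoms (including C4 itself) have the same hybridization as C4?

5

C4 is sp2 (one π bond).
C1: sp3
C2: sp3
C3: sp2 ✓
C4: sp2 ✓
C5: sp2 ✓
C6: sp2 ✓
C7: sp3
C8: sp2 ✓
5 carbons are sp2.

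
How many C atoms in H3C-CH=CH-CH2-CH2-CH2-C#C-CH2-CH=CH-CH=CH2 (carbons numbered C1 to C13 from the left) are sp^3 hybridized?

5

C1: sp3 ✓
C2: sp2
C3: sp2
C4: sp3 ✓
C5: sp3 ✓
C6: sp3 ✓
C7: sp
C8: sp
C9: sp3 ✓
C10: sp2
C11: sp2
C12: sp2
C13: sp2
C1, C4, C5, C6, C9 → 5 sp3 carbons.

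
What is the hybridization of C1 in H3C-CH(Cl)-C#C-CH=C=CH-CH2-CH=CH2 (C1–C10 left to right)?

sp^3

C1 — 4 σ bonds. Steric number 4, so sp3.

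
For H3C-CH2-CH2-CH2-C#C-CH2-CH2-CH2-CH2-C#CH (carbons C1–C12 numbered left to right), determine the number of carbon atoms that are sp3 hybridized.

8

C1: sp3 ✓
C2: sp3 ✓
C3: sp3 ✓
C4: sp3 ✓
C5: sp
C6: sp
C7: sp3 ✓
C8: sp3 ✓
C9: sp3 ✓
C10: sp3 ✓
C11: sp
C12: sp
C1, C2, C3, C4, C7, C8, C9, C10 → 8 sp3 carbons.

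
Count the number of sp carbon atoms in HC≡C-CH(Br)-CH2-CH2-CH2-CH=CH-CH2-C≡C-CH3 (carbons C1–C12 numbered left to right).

4

C1: sp ✓
C2: sp ✓
C3: sp3
C4: sp3
C5: sp3
C6: sp3
C7: sp2
C8: sp2
C9: sp3
C10: sp ✓
C11: sp ✓
C12: sp3
C1, C2, C10, C11 → 4 sp carbons.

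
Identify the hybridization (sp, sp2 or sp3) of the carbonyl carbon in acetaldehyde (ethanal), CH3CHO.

The carbonyl carbon has 3 σ bonds, plus one π bond: steric number 3 → sp2.

sp²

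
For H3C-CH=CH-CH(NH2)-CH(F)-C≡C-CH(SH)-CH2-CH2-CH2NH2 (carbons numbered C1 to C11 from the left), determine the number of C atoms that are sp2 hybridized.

C1: sp3
C2: sp2 ✓
C3: sp2 ✓
C4: sp3
C5: sp3
C6: sp
C7: sp
C8: sp3
C9: sp3
C10: sp3
C11: sp3
C2, C3 → 2 sp2 carbons.

2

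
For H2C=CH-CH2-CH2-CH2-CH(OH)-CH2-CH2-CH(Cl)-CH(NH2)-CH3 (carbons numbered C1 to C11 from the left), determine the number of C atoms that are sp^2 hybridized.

C1: sp2 ✓
C2: sp2 ✓
C3: sp3
C4: sp3
C5: sp3
C6: sp3
C7: sp3
C8: sp3
C9: sp3
C10: sp3
C11: sp3
C1, C2 → 2 sp2 carbons.

2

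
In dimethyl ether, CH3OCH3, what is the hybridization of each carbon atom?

sp3

Each carbon atom carries 4 σ bonds, giving a steric number of 4, so it is sp3.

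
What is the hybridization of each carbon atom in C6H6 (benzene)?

Every ring carbon has three σ bonds and contributes one p electron to the aromatic π system.

sp2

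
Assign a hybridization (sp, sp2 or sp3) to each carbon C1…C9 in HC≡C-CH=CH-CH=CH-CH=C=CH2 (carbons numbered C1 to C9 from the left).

C1 sp, C2 sp, C3 sp2, C4 sp2, C5 sp2, C6 sp2, C7 sp2, C8 sp, C9 sp2

C1 — 2 σ bonds, plus two π bonds. Steric number 2, so sp.
C2 — 2 σ bonds, plus two π bonds. Steric number 2, so sp.
C3: 3 σ bonds, plus one π bond; 3 regions of electron density → sp2.
C4 (3 σ bonds, plus one π bond) has steric number 3: sp2.
C5 is sp2: 3 σ bonds, plus one π bond, 3 electron-density regions.
C6 has 3 σ bonds, plus one π bond: steric number 3 → sp2.
C7 is sp2: 3 σ bonds, plus one π bond, 3 electron-density regions.
C8 has 2 σ bonds, plus two π bonds: steric number 2 → sp.
C9 (3 σ bonds, plus one π bond) has steric number 3: sp2.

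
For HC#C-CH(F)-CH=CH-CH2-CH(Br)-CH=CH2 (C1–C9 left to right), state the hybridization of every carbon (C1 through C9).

C1 sp, C2 sp, C3 sp3, C4 sp2, C5 sp2, C6 sp3, C7 sp3, C8 sp2, C9 sp2

C1 has 2 σ bonds, plus two π bonds: steric number 2 → sp.
C2 (2 σ bonds, plus two π bonds) has steric number 2: sp.
C3: 4 σ bonds; 4 regions of electron density → sp3.
C4 carries 3 σ bonds, plus one π bond, giving a steric number of 3, so it is sp2.
C5: 3 σ bonds, plus one π bond — 3 electron domains, sp2.
C6 has 4 σ bonds: steric number 4 → sp3.
C7 carries 4 σ bonds, giving a steric number of 4, so it is sp3.
C8: 3 σ bonds, plus one π bond; 3 regions of electron density → sp2.
C9 carries 3 σ bonds, plus one π bond, giving a steric number of 3, so it is sp2.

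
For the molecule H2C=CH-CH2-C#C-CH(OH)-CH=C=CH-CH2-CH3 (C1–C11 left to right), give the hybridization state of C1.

C1 carries 3 σ bonds, plus one π bond, giving a steric number of 3, so it is sp2.

sp2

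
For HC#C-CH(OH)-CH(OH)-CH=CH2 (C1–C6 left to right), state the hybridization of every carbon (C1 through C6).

C1 sp, C2 sp, C3 sp3, C4 sp3, C5 sp2, C6 sp2

C1 has 2 σ bonds, plus two π bonds: steric number 2 → sp.
C2 — 2 σ bonds, plus two π bonds. Steric number 2, so sp.
C3 (4 σ bonds) has steric number 4: sp3.
C4 is sp3: 4 σ bonds, 4 electron-density regions.
C5: 3 σ bonds, plus one π bond; 3 regions of electron density → sp2.
C6 — 3 σ bonds, plus one π bond. Steric number 3, so sp2.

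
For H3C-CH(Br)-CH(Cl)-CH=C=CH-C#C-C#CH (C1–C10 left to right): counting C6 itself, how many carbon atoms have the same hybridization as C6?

2

C6 is sp2 (one π bond).
C1: sp3
C2: sp3
C3: sp3
C4: sp2 ✓
C5: sp
C6: sp2 ✓
C7: sp
C8: sp
C9: sp
C10: sp
2 carbons are sp2.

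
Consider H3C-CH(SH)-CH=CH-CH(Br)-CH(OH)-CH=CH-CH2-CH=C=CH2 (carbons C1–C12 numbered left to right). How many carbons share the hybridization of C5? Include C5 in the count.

C5 is sp3 (only σ bonds).
C1: sp3 ✓
C2: sp3 ✓
C3: sp2
C4: sp2
C5: sp3 ✓
C6: sp3 ✓
C7: sp2
C8: sp2
C9: sp3 ✓
C10: sp2
C11: sp
C12: sp2
5 carbons are sp3.

5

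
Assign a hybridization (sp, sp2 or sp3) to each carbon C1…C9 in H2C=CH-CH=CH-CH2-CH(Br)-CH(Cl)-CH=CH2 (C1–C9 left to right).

C1 carries 3 σ bonds, plus one π bond, giving a steric number of 3, so it is sp2.
C2 has 3 σ bonds, plus one π bond: steric number 3 → sp2.
C3 is sp2: 3 σ bonds, plus one π bond, 3 electron-density regions.
C4 — 3 σ bonds, plus one π bond. Steric number 3, so sp2.
C5 is sp3: 4 σ bonds, 4 electron-density regions.
C6 (4 σ bonds) has steric number 4: sp3.
C7 is sp3: 4 σ bonds, 4 electron-density regions.
C8 — 3 σ bonds, plus one π bond. Steric number 3, so sp2.
C9: 3 σ bonds, plus one π bond; 3 regions of electron density → sp2.

C1 sp2, C2 sp2, C3 sp2, C4 sp2, C5 sp3, C6 sp3, C7 sp3, C8 sp2, C9 sp2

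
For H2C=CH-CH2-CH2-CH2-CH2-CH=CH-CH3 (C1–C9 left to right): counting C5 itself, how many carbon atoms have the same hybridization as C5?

C5 is sp3 (only σ bonds).
C1: sp2
C2: sp2
C3: sp3 ✓
C4: sp3 ✓
C5: sp3 ✓
C6: sp3 ✓
C7: sp2
C8: sp2
C9: sp3 ✓
5 carbons are sp3.

5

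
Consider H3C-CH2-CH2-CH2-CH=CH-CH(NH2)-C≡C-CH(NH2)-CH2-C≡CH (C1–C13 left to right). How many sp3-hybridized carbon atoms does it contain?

C1: sp3 ✓
C2: sp3 ✓
C3: sp3 ✓
C4: sp3 ✓
C5: sp2
C6: sp2
C7: sp3 ✓
C8: sp
C9: sp
C10: sp3 ✓
C11: sp3 ✓
C12: sp
C13: sp
C1, C2, C3, C4, C7, C10, C11 → 7 sp3 carbons.

7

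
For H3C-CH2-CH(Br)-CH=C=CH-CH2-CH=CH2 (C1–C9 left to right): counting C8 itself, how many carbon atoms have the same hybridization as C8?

C8 is sp2 (one π bond).
C1: sp3
C2: sp3
C3: sp3
C4: sp2 ✓
C5: sp
C6: sp2 ✓
C7: sp3
C8: sp2 ✓
C9: sp2 ✓
4 carbons are sp2.

4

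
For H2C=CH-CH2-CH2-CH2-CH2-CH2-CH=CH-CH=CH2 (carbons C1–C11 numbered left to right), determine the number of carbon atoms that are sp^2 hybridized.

6

C1: sp2 ✓
C2: sp2 ✓
C3: sp3
C4: sp3
C5: sp3
C6: sp3
C7: sp3
C8: sp2 ✓
C9: sp2 ✓
C10: sp2 ✓
C11: sp2 ✓
C1, C2, C8, C9, C10, C11 → 6 sp2 carbons.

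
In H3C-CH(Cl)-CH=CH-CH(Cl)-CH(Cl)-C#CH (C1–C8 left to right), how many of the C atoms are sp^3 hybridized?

C1: sp3 ✓
C2: sp3 ✓
C3: sp2
C4: sp2
C5: sp3 ✓
C6: sp3 ✓
C7: sp
C8: sp
C1, C2, C5, C6 → 4 sp3 carbons.

4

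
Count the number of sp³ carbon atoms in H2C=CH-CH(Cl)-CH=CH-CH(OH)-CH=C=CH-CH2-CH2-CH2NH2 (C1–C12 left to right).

5

C1: sp2
C2: sp2
C3: sp3 ✓
C4: sp2
C5: sp2
C6: sp3 ✓
C7: sp2
C8: sp
C9: sp2
C10: sp3 ✓
C11: sp3 ✓
C12: sp3 ✓
C3, C6, C10, C11, C12 → 5 sp3 carbons.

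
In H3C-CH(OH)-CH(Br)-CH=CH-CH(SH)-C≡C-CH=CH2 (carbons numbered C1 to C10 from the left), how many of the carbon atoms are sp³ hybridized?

4

C1: sp3 ✓
C2: sp3 ✓
C3: sp3 ✓
C4: sp2
C5: sp2
C6: sp3 ✓
C7: sp
C8: sp
C9: sp2
C10: sp2
C1, C2, C3, C6 → 4 sp3 carbons.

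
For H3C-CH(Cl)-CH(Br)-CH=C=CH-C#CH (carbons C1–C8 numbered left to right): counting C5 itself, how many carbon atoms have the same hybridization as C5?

3

C5 is sp (two π bonds).
C1: sp3
C2: sp3
C3: sp3
C4: sp2
C5: sp ✓
C6: sp2
C7: sp ✓
C8: sp ✓
3 carbons are sp.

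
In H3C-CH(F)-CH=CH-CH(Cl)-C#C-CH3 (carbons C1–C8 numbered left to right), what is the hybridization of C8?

C8 has 4 σ bonds: steric number 4 → sp3.

sp³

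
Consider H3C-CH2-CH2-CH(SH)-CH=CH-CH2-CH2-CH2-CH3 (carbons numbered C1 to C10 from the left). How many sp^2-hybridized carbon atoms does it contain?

2

C1: sp3
C2: sp3
C3: sp3
C4: sp3
C5: sp2 ✓
C6: sp2 ✓
C7: sp3
C8: sp3
C9: sp3
C10: sp3
C5, C6 → 2 sp2 carbons.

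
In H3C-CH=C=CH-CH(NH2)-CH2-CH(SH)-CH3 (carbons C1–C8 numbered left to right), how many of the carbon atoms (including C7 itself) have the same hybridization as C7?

5

C7 is sp3 (only σ bonds).
C1: sp3 ✓
C2: sp2
C3: sp
C4: sp2
C5: sp3 ✓
C6: sp3 ✓
C7: sp3 ✓
C8: sp3 ✓
5 carbons are sp3.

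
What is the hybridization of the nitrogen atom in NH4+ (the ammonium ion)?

sp3

Four σ bonds, no lone pair → sp3, tetrahedral.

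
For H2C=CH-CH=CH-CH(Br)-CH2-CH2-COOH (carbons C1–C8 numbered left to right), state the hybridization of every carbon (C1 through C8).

C1 (3 σ bonds, plus one π bond) has steric number 3: sp2.
C2 (3 σ bonds, plus one π bond) has steric number 3: sp2.
C3 carries 3 σ bonds, plus one π bond, giving a steric number of 3, so it is sp2.
C4 — 3 σ bonds, plus one π bond. Steric number 3, so sp2.
C5 has 4 σ bonds: steric number 4 → sp3.
C6 (4 σ bonds) has steric number 4: sp3.
C7: 4 σ bonds — 4 electron domains, sp3.
C8: 3 σ bonds, plus one π bond — 3 electron domains, sp2.

C1 sp2, C2 sp2, C3 sp2, C4 sp2, C5 sp3, C6 sp3, C7 sp3, C8 sp2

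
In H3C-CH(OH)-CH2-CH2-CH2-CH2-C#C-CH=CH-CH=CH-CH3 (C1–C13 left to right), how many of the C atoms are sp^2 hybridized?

4

C1: sp3
C2: sp3
C3: sp3
C4: sp3
C5: sp3
C6: sp3
C7: sp
C8: sp
C9: sp2 ✓
C10: sp2 ✓
C11: sp2 ✓
C12: sp2 ✓
C13: sp3
C9, C10, C11, C12 → 4 sp2 carbons.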